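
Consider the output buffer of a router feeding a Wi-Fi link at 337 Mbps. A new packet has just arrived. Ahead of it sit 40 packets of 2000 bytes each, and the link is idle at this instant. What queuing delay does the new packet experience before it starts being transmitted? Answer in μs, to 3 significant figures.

Each queued packet: L/R = 16000/337000000 = 47.4777 μs.
40 queued → 1899.11 μs.
Queuing delay = 1900 μs.

1900 μs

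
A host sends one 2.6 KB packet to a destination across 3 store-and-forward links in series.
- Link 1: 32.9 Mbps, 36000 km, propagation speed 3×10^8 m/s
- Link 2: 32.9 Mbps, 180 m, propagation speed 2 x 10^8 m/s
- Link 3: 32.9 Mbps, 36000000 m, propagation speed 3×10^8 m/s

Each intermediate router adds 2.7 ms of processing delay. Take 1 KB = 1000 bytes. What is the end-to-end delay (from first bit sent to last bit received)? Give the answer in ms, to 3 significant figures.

247 ms

L = 20800 bits.
Transmission delay per hop = L/R = 20800/32900000 = 0.632219 ms; 3 hops → 1.89666 ms.
Propagation delays (d/s per hop): 120, 0.0009, 120 ms; sum = 240.001 ms.
Processing at 2 router(s): 2 × 2.7 ms = 5.4 ms.
End-to-end = 247 ms.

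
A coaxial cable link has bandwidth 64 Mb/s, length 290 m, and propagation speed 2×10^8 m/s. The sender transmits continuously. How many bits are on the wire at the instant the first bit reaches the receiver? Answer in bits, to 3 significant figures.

92.8 bits

Propagation delay = 290 / 200000000 = 1.45e-06 s.
BDP = R × t_prop = 64000000 × 1.45e-06 = 92.8 bits.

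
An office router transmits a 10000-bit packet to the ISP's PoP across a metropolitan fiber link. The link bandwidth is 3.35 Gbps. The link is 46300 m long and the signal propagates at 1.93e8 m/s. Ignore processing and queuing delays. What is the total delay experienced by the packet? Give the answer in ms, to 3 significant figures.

0.243 ms

Transmission delay = L/R = 10000 / 3350000000 = 0.00298507 ms.
Propagation delay = d/s = 46300 m / 193000000 m/s = 0.239896 ms.
Total = 0.243 ms.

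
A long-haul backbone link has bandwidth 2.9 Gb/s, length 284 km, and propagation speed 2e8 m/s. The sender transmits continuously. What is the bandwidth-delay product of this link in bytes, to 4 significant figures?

514800 bytes

Propagation delay = 284000 / 200000000 = 0.00142 s.
BDP = R × t_prop = 2900000000 × 0.00142 = 4118000 bits.
In bytes: 4118000/8 = 514800 bytes.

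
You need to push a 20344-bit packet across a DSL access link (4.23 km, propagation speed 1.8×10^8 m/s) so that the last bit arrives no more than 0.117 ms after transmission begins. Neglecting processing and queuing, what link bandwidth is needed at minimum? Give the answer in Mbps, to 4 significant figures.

217.6 Mbps

Propagation delay = 4230 / 180000000 = 0.0235 ms.
Transmission budget = 0.117 − 0.0235 = 0.0935 ms.
R ≥ L / t_tx = 20344 bits / 9.35e-05 s = 217.6 Mbps.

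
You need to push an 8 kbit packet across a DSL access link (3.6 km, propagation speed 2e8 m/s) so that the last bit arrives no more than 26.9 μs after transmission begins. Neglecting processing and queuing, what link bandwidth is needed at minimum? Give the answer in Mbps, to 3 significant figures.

Propagation delay = 3600 / 200000000 = 18 μs.
Transmission budget = 26.9 − 18 = 8.9 μs.
R ≥ L / t_tx = 8000 bits / 8.9e-06 s = 899 Mbps.

899 Mbps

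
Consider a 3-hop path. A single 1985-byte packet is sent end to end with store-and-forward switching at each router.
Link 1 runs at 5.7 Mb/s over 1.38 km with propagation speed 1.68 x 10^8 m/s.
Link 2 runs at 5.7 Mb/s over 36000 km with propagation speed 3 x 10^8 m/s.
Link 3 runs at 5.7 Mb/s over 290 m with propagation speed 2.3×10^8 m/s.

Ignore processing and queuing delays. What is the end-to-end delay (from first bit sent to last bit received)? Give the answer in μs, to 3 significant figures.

L = 1985 × 8 = 15880 bits.
Transmission delay per hop = L/R = 15880/5700000 = 2785.96 μs; 3 hops → 8357.89 μs.
Propagation delays (d/s per hop): 8.21429, 120000, 1.26087 μs; sum = 120009 μs.
End-to-end = 128000 μs.

128000 μs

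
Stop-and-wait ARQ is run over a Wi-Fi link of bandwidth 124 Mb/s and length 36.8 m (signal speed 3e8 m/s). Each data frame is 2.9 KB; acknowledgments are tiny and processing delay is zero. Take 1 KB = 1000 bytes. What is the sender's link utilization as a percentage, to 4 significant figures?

99.87 %

t_tx = L/R = 23200/124000000 = 0.000187097 s.
t_prop = 36.8/300000000 = 1.22667e-07 s; RTT = 2.45333e-07 s.
Cycle = t_tx + RTT = 0.000187342 s.
Utilization = t_tx / cycle = 0.000187097/0.000187342 = 99.87 %.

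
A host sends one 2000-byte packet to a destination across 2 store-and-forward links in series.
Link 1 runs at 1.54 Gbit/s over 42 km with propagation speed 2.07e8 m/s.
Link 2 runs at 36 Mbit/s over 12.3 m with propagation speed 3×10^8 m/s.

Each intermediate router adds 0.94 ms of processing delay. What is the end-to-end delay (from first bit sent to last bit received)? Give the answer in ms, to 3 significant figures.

L = 2000 × 8 = 16000 bits.
Transmission delays (L/R per hop): 0.0103896, 0.444444 ms; sum = 0.454834 ms.
Propagation delays (d/s per hop): 0.202899, 4.1e-05 ms; sum = 0.20294 ms.
Processing at 1 router(s): 1 × 0.94 ms = 0.94 ms.
End-to-end = 1.60 ms.

1.60 ms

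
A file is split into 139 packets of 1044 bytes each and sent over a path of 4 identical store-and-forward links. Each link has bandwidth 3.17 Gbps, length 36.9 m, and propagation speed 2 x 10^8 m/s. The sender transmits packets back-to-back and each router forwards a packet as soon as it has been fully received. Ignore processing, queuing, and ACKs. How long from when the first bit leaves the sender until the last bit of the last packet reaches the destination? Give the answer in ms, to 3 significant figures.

0.375 ms

Per-hop transmission t_tx = L/R = 8352/3170000000 = 0.0026347 ms.
Per-hop propagation t_prop = 36.9/200000000 = 0.0001845 ms.
Pipeline fill: first packet needs 4·t_tx to clear all hops; remaining 138 packets each add one t_tx.
Total = (4+139-1)·t_tx + 4·t_prop = 142·0.0026347 + 4·0.0001845 = 0.375 ms.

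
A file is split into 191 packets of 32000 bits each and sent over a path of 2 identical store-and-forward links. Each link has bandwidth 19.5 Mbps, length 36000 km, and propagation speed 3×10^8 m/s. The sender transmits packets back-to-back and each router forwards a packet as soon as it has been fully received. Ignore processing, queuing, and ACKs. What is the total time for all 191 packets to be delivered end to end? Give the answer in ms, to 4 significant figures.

Per-hop transmission t_tx = L/R = 32000/19500000 = 1.64103 ms.
Per-hop propagation t_prop = 36000000/300000000 = 120 ms.
Pipeline fill: first packet needs 2·t_tx to clear all hops; remaining 190 packets each add one t_tx.
Total = (2+191-1)·t_tx + 2·t_prop = 192·1.64103 + 2·120 = 555.1 ms.

555.1 ms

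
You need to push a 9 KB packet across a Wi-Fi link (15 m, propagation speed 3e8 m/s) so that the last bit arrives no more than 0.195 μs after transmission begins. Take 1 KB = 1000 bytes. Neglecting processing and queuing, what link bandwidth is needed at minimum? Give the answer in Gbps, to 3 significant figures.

L = 72000 bits.
Propagation delay = 15 / 300000000 = 0.05 μs.
Transmission budget = 0.195 − 0.05 = 0.145 μs.
R ≥ L / t_tx = 72000 bits / 1.45e-07 s = 497 Gbps.

497 Gbps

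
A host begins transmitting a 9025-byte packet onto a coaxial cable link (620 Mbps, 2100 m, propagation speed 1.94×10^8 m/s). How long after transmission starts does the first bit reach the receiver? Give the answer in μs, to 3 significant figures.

10.8 μs

First bit experiences only propagation delay: d/s = 2100/194000000 = 10.8 μs.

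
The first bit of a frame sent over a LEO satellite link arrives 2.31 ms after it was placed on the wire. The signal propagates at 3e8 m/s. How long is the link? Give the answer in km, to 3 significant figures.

d = s × t_prop = 300000000 × 0.00231 = 693 km.

693 km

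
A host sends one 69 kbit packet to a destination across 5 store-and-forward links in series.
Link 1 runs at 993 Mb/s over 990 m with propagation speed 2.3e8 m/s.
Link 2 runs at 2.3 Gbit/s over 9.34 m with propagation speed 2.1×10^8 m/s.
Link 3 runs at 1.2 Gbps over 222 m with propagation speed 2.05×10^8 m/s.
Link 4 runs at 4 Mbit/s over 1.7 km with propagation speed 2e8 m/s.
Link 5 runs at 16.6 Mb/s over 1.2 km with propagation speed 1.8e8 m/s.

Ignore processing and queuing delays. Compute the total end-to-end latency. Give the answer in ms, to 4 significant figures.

21.58 ms

L = 69000 bits.
Transmission delays (L/R per hop): 0.0694864, 0.03, 0.0575, 17.25, 4.15663 ms; sum = 21.5636 ms.
Propagation delays (d/s per hop): 0.00430435, 4.44762e-05, 0.00108293, 0.0085, 0.00666667 ms; sum = 0.0205984 ms.
End-to-end = 21.58 ms.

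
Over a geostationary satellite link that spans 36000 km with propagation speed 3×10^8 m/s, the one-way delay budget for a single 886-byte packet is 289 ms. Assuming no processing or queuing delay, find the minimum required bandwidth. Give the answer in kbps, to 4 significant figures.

L = 7088 bits.
Propagation delay = 36000000 / 300000000 = 120 ms.
Transmission budget = 289 − 120 = 169 ms.
R ≥ L / t_tx = 7088 bits / 0.169 s = 41.94 kbps.

41.94 kbps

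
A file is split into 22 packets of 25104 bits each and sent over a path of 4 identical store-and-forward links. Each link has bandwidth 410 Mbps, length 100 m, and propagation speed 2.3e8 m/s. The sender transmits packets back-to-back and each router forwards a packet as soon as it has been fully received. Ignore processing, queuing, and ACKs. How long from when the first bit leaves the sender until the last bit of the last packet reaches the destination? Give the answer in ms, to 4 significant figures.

1.532 ms

Per-hop transmission t_tx = L/R = 25104/410000000 = 0.0612293 ms.
Per-hop propagation t_prop = 100/2.3e+08 = 0.000434783 ms.
Pipeline fill: first packet needs 4·t_tx to clear all hops; remaining 21 packets each add one t_tx.
Total = (4+22-1)·t_tx + 4·t_prop = 25·0.0612293 + 4·0.000434783 = 1.532 ms.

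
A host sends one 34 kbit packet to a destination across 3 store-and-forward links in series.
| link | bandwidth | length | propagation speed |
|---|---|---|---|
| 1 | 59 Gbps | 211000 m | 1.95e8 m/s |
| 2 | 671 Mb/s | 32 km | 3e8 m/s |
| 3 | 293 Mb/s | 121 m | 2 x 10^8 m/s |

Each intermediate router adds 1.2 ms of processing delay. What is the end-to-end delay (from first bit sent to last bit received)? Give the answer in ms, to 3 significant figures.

L = 34000 bits.
Transmission delays (L/R per hop): 0.000576271, 0.0506706, 0.116041 ms; sum = 0.167288 ms.
Propagation delays (d/s per hop): 1.08205, 0.106667, 0.000605 ms; sum = 1.18932 ms.
Processing at 2 router(s): 2 × 1.2 ms = 2.4 ms.
End-to-end = 3.76 ms.

3.76 ms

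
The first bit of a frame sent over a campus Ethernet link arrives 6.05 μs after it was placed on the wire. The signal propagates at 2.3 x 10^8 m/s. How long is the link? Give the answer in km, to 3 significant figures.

1.39 km

d = s × t_prop = 2.3e+08 × 6.05e-06 = 1.39 km.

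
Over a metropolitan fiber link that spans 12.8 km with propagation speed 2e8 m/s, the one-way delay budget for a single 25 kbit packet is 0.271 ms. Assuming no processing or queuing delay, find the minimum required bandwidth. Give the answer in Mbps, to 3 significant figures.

Propagation delay = 12800 / 200000000 = 0.064 ms.
Transmission budget = 0.271 − 0.064 = 0.207 ms.
R ≥ L / t_tx = 25000 bits / 0.000207 s = 121 Mbps.

121 Mbps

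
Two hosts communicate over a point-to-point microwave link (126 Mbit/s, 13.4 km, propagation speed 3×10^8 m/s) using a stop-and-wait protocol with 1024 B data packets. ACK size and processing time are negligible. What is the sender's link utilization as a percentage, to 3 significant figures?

t_tx = L/R = 8192/126000000 = 6.50159e-05 s.
t_prop = 13400/300000000 = 4.46667e-05 s; RTT = 8.93333e-05 s.
Cycle = t_tx + RTT = 0.000154349 s.
Utilization = t_tx / cycle = 6.50159e-05/0.000154349 = 42.1 %.

42.1 %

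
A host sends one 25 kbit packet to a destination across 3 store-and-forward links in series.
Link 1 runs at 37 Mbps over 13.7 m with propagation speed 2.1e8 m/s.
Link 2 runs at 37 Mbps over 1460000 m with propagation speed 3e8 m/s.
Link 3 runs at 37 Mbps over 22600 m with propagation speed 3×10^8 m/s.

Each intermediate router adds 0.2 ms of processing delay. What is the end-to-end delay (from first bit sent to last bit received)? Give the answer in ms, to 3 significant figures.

7.37 ms

L = 25000 bits.
Transmission delay per hop = L/R = 25000/37000000 = 0.675676 ms; 3 hops → 2.02703 ms.
Propagation delays (d/s per hop): 6.52381e-05, 4.86667, 0.0753333 ms; sum = 4.94207 ms.
Processing at 2 router(s): 2 × 0.2 ms = 0.4 ms.
End-to-end = 7.37 ms.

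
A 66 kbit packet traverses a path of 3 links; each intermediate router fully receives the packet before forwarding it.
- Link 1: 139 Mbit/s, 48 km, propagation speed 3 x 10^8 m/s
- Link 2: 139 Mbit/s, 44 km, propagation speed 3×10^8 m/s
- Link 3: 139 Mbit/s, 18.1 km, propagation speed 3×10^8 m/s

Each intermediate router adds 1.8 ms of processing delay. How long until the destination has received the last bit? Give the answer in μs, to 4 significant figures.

L = 66000 bits.
Transmission delay per hop = L/R = 66000/139000000 = 474.82 μs; 3 hops → 1424.46 μs.
Propagation delays (d/s per hop): 160, 146.667, 60.3333 μs; sum = 367 μs.
Processing at 2 router(s): 2 × 1.8 ms = 3600 μs.
End-to-end = 5391 μs.

5391 μs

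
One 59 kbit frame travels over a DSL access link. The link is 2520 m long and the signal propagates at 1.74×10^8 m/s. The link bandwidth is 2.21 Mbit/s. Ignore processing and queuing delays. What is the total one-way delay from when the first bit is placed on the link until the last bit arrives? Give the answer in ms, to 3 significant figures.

L = 59000 bits.
Transmission delay = L/R = 59000 / 2210000 = 26.6968 ms.
Propagation delay = d/s = 2520 m / 174000000 m/s = 0.0144828 ms.
Total = 26.7 ms.

26.7 ms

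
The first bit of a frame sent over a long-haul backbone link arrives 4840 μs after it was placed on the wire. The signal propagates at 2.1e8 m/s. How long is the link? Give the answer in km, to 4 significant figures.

d = s × t_prop = 210000000 × 0.00484 = 1016 km.

1016 km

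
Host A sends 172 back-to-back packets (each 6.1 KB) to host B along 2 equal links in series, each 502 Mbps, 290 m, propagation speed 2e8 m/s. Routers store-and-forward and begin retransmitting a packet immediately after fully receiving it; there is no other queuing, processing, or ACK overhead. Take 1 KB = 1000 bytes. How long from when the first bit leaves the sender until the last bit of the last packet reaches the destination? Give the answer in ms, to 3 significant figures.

16.8 ms

Per-hop transmission t_tx = L/R = 48800/502000000 = 0.0972112 ms.
Per-hop propagation t_prop = 290/200000000 = 0.00145 ms.
Pipeline fill: first packet needs 2·t_tx to clear all hops; remaining 171 packets each add one t_tx.
Total = (2+172-1)·t_tx + 2·t_prop = 173·0.0972112 + 2·0.00145 = 16.8 ms.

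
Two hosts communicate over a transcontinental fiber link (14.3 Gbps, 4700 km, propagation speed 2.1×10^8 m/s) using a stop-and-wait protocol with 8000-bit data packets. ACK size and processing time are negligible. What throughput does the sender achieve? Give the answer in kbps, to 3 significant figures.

t_tx = L/R = 8000/14300000000 = 5.59441e-07 s.
t_prop = 4700000/210000000 = 0.022381 s; RTT = 0.0447619 s.
Cycle = t_tx + RTT = 0.0447625 s.
Throughput = L / cycle = 8000 / 0.0447625 = 179 kbps.

179 kbps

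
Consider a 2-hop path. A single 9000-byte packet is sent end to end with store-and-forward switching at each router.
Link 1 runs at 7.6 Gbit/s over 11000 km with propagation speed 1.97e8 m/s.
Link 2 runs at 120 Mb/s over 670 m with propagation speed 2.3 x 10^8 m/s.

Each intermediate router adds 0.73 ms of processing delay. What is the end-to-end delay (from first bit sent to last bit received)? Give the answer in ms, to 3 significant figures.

L = 9000 × 8 = 72000 bits.
Transmission delays (L/R per hop): 0.00947368, 0.6 ms; sum = 0.609474 ms.
Propagation delays (d/s per hop): 55.8376, 0.00291304 ms; sum = 55.8405 ms.
Processing at 1 router(s): 1 × 0.73 ms = 0.73 ms.
End-to-end = 57.2 ms.

57.2 ms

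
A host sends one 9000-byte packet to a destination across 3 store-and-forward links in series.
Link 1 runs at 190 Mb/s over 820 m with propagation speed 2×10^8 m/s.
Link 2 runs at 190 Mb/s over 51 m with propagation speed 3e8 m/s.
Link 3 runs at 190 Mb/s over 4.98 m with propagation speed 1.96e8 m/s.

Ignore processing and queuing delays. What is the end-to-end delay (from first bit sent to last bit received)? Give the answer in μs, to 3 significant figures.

1140 μs

L = 9000 × 8 = 72000 bits.
Transmission delay per hop = L/R = 72000/190000000 = 378.947 μs; 3 hops → 1136.84 μs.
Propagation delays (d/s per hop): 4.1, 0.17, 0.0254082 μs; sum = 4.29541 μs.
End-to-end = 1140 μs.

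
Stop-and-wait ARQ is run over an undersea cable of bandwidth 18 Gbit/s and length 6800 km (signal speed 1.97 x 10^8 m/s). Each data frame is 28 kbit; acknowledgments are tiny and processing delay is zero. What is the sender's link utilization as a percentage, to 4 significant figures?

t_tx = L/R = 28000/18000000000 = 1.55556e-06 s.
t_prop = 6800000/197000000 = 0.0345178 s; RTT = 0.0690355 s.
Cycle = t_tx + RTT = 0.0690371 s.
Utilization = t_tx / cycle = 1.55556e-06/0.0690371 = 0.002253 %.

0.002253 %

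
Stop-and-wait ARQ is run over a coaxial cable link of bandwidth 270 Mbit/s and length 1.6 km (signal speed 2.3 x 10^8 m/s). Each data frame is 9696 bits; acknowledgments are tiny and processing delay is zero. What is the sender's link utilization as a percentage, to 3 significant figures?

t_tx = L/R = 9696/270000000 = 3.59111e-05 s.
t_prop = 1600/2.3e+08 = 6.95652e-06 s; RTT = 1.3913e-05 s.
Cycle = t_tx + RTT = 4.98242e-05 s.
Utilization = t_tx / cycle = 3.59111e-05/4.98242e-05 = 72.1 %.

72.1 %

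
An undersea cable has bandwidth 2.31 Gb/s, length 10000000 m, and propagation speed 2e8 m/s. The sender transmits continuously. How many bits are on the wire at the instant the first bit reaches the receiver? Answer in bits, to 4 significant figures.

Propagation delay = 10000000 / 200000000 = 0.05 s.
BDP = R × t_prop = 2310000000 × 0.05 = 115500000 bits.

115500000 bits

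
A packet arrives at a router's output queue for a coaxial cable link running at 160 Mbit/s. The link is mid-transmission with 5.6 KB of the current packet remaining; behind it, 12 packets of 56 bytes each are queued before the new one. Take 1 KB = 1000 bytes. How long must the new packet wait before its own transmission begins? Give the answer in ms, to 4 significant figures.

Each queued packet: L/R = 448/160000000 = 0.0028 ms.
12 queued → 0.0336 ms.
Plus remaining 44800 bits of current packet: 0.28 ms.
Queuing delay = 0.3136 ms.

0.3136 ms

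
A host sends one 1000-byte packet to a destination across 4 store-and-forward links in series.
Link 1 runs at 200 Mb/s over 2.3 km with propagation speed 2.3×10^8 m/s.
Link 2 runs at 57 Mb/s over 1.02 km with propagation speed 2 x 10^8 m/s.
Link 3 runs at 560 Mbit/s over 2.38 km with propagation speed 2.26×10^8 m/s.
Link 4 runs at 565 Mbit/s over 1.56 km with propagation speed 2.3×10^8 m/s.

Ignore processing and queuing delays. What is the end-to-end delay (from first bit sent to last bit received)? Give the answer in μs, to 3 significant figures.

241 μs

L = 1000 × 8 = 8000 bits.
Transmission delays (L/R per hop): 40, 140.351, 14.2857, 14.1593 μs; sum = 208.796 μs.
Propagation delays (d/s per hop): 10, 5.1, 10.531, 6.78261 μs; sum = 32.4136 μs.
End-to-end = 241 μs.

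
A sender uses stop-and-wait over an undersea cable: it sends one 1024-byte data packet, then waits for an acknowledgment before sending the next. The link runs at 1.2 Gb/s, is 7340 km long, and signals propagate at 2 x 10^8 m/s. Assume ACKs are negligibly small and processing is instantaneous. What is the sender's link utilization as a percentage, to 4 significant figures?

0.009300 %

t_tx = L/R = 8192/1200000000 = 6.82667e-06 s.
t_prop = 7340000/200000000 = 0.0367 s; RTT = 0.0734 s.
Cycle = t_tx + RTT = 0.0734068 s.
Utilization = t_tx / cycle = 6.82667e-06/0.0734068 = 0.009300 %.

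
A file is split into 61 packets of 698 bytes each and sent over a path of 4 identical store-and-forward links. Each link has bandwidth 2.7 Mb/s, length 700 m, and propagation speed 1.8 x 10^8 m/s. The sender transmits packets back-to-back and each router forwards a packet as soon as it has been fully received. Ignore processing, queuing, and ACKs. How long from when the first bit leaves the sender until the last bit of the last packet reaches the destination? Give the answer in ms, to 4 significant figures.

Per-hop transmission t_tx = L/R = 5584/2700000 = 2.06815 ms.
Per-hop propagation t_prop = 700/180000000 = 0.00388889 ms.
Pipeline fill: first packet needs 4·t_tx to clear all hops; remaining 60 packets each add one t_tx.
Total = (4+61-1)·t_tx + 4·t_prop = 64·2.06815 + 4·0.00388889 = 132.4 ms.

132.4 ms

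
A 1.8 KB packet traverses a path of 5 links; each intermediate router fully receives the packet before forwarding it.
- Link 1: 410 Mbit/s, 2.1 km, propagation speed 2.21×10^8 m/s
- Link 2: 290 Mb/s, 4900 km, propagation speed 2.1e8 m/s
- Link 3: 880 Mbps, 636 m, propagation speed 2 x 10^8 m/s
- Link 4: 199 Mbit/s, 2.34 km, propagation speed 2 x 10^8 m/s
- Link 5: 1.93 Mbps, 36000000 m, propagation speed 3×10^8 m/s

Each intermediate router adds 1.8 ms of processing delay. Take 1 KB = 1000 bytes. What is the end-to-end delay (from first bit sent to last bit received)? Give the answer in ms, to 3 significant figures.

158 ms

L = 14400 bits.
Transmission delays (L/R per hop): 0.035122, 0.0496552, 0.0163636, 0.0723618, 7.46114 ms; sum = 7.63464 ms.
Propagation delays (d/s per hop): 0.00950226, 23.3333, 0.00318, 0.0117, 120 ms; sum = 143.358 ms.
Processing at 4 router(s): 4 × 1.8 ms = 7.2 ms.
End-to-end = 158 ms.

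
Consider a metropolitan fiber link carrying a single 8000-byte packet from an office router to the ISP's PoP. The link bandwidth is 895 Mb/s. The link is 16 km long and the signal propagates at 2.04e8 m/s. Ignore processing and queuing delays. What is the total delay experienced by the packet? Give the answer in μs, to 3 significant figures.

150 μs

L = 8000 × 8 = 64000 bits.
Transmission delay = L/R = 64000 / 895000000 = 71.5084 μs.
Propagation delay = d/s = 16000 m / 204000000 m/s = 78.4314 μs.
Total = 150 μs.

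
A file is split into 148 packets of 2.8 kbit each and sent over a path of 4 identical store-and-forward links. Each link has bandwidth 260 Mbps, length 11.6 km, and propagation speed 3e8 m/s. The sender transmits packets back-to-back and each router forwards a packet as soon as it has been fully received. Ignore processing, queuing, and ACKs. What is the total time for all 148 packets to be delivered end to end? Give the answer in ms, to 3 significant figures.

1.78 ms

Per-hop transmission t_tx = L/R = 2800/260000000 = 0.0107692 ms.
Per-hop propagation t_prop = 11600/300000000 = 0.0386667 ms.
Pipeline fill: first packet needs 4·t_tx to clear all hops; remaining 147 packets each add one t_tx.
Total = (4+148-1)·t_tx + 4·t_prop = 151·0.0107692 + 4·0.0386667 = 1.78 ms.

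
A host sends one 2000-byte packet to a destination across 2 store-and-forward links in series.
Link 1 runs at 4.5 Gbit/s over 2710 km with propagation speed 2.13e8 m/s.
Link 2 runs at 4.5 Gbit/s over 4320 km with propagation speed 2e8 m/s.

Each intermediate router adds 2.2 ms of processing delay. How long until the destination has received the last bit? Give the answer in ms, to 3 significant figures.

L = 2000 × 8 = 16000 bits.
Transmission delay per hop = L/R = 16000/4500000000 = 0.00355556 ms; 2 hops → 0.00711111 ms.
Propagation delays (d/s per hop): 12.723, 21.6 ms; sum = 34.323 ms.
Processing at 1 router(s): 1 × 2.2 ms = 2.2 ms.
End-to-end = 36.5 ms.

36.5 ms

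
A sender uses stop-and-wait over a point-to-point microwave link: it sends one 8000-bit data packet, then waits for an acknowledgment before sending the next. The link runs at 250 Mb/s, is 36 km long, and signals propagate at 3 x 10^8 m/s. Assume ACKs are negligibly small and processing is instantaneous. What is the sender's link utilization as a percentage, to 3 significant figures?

t_tx = L/R = 8000/250000000 = 3.2e-05 s.
t_prop = 36000/300000000 = 0.00012 s; RTT = 0.00024 s.
Cycle = t_tx + RTT = 0.000272 s.
Utilization = t_tx / cycle = 3.2e-05/0.000272 = 11.8 %.

11.8 %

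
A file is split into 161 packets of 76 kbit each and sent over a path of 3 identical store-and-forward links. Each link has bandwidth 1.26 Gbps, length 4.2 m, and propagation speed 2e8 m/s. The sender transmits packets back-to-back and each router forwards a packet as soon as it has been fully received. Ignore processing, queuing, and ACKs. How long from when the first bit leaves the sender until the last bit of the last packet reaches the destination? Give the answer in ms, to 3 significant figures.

9.83 ms

Per-hop transmission t_tx = L/R = 76000/1260000000 = 0.0603175 ms.
Per-hop propagation t_prop = 4.2/200000000 = 2.1e-05 ms.
Pipeline fill: first packet needs 3·t_tx to clear all hops; remaining 160 packets each add one t_tx.
Total = (3+161-1)·t_tx + 3·t_prop = 163·0.0603175 + 3·2.1e-05 = 9.83 ms.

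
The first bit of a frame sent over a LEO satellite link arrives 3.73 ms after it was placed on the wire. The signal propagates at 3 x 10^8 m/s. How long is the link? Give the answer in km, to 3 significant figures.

1120 km

d = s × t_prop = 300000000 × 0.00373 = 1120 km.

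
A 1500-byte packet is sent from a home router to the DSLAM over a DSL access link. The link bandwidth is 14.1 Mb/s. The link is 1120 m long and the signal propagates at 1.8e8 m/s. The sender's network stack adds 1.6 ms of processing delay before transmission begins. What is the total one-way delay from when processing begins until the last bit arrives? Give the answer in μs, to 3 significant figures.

2460 μs

L = 1500 × 8 = 12000 bits.
Transmission delay = L/R = 12000 / 14100000 = 851.064 μs.
Propagation delay = d/s = 1120 m / 180000000 m/s = 6.22222 μs.
Plus processing delay 1.6 ms = 1600 μs.
Total = 2460 μs.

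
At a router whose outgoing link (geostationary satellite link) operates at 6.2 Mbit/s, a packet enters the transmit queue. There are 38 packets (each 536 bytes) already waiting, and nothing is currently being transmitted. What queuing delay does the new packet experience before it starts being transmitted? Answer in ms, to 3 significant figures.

Each queued packet: L/R = 4288/6200000 = 0.691613 ms.
38 queued → 26.2813 ms.
Queuing delay = 26.3 ms.

26.3 ms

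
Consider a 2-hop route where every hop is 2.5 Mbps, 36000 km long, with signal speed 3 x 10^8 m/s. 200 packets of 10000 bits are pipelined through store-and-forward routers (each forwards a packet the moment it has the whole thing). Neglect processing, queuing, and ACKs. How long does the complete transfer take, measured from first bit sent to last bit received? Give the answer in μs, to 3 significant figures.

Per-hop transmission t_tx = L/R = 10000/2500000 = 4000 μs.
Per-hop propagation t_prop = 36000000/300000000 = 120000 μs.
Pipeline fill: first packet needs 2·t_tx to clear all hops; remaining 199 packets each add one t_tx.
Total = (2+200-1)·t_tx + 2·t_prop = 201·4000 + 2·120000 = 1040000 μs.

1040000 μs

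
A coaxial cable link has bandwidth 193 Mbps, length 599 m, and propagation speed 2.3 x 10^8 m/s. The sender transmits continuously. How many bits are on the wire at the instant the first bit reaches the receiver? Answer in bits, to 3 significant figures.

503 bits

Propagation delay = 599 / 2.3e+08 = 2.60435e-06 s.
BDP = R × t_prop = 193000000 × 2.60435e-06 = 502.639 bits.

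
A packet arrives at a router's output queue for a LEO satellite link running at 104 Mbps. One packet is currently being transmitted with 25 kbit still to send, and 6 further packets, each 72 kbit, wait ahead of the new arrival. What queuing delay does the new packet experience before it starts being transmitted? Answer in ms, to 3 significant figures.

Each queued packet: L/R = 72000/104000000 = 0.692308 ms.
6 queued → 4.15385 ms.
Plus remaining 25000 bits of current packet: 0.240385 ms.
Queuing delay = 4.39 ms.

4.39 ms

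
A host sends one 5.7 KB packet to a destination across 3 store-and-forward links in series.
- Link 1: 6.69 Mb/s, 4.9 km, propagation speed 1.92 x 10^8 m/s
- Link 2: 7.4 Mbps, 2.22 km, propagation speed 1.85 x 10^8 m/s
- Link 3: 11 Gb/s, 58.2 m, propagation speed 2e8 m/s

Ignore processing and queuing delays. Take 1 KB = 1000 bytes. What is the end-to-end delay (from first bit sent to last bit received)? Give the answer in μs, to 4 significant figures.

L = 45600 bits.
Transmission delays (L/R per hop): 6816.14, 6162.16, 4.14545 μs; sum = 12982.5 μs.
Propagation delays (d/s per hop): 25.5208, 12, 0.291 μs; sum = 37.8118 μs.
End-to-end = 13020 μs.

13020 μs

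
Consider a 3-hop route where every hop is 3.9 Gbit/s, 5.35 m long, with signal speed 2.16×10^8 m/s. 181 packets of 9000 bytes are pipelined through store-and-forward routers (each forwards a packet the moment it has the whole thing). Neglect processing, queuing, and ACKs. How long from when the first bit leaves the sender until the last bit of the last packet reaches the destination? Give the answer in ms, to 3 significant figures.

3.38 ms

Per-hop transmission t_tx = L/R = 72000/3900000000 = 0.0184615 ms.
Per-hop propagation t_prop = 5.35/216000000 = 2.47685e-05 ms.
Pipeline fill: first packet needs 3·t_tx to clear all hops; remaining 180 packets each add one t_tx.
Total = (3+181-1)·t_tx + 3·t_prop = 183·0.0184615 + 3·2.47685e-05 = 3.38 ms.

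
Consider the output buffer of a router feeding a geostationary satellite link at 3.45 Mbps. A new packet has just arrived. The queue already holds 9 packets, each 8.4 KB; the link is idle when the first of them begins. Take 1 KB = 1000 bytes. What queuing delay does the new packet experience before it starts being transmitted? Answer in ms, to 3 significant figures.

Each queued packet: L/R = 67200/3450000 = 19.4783 ms.
9 queued → 175.304 ms.
Queuing delay = 175 ms.

175 ms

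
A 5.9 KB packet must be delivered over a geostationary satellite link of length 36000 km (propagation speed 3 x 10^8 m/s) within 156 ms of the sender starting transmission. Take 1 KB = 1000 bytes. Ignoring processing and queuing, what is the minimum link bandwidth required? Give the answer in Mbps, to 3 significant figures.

1.31 Mbps

L = 47200 bits.
Propagation delay = 36000000 / 300000000 = 120 ms.
Transmission budget = 156 − 120 = 36 ms.
R ≥ L / t_tx = 47200 bits / 0.036 s = 1.31 Mbps.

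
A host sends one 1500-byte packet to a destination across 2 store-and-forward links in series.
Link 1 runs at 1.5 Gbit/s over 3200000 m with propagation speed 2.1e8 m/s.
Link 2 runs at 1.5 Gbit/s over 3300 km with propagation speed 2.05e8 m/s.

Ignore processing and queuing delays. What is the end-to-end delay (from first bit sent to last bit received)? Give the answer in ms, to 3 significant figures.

L = 1500 × 8 = 12000 bits.
Transmission delay per hop = L/R = 12000/1500000000 = 0.008 ms; 2 hops → 0.016 ms.
Propagation delays (d/s per hop): 15.2381, 16.0976 ms; sum = 31.3357 ms.
End-to-end = 31.4 ms.

31.4 ms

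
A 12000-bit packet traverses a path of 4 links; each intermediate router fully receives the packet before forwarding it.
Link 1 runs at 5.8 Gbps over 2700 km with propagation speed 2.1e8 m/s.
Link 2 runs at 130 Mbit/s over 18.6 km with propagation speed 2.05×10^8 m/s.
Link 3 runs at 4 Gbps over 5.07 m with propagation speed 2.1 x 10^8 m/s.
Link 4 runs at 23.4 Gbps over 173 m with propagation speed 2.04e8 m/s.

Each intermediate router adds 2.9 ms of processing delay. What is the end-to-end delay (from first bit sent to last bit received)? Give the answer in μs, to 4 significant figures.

Transmission delays (L/R per hop): 2.06897, 92.3077, 3, 0.512821 μs; sum = 97.8895 μs.
Propagation delays (d/s per hop): 12857.1, 90.7317, 0.0241429, 0.848039 μs; sum = 12948.7 μs.
Processing at 3 router(s): 3 × 2.9 ms = 8700 μs.
End-to-end = 21750 μs.

21750 μs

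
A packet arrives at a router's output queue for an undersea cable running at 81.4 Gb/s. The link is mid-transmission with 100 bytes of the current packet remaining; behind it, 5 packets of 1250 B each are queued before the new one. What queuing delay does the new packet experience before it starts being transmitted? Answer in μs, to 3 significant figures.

Each queued packet: L/R = 10000/81400000000 = 0.12285 μs.
5 queued → 0.614251 μs.
Plus remaining 800 bits of current packet: 0.00982801 μs.
Queuing delay = 0.624 μs.

0.624 μs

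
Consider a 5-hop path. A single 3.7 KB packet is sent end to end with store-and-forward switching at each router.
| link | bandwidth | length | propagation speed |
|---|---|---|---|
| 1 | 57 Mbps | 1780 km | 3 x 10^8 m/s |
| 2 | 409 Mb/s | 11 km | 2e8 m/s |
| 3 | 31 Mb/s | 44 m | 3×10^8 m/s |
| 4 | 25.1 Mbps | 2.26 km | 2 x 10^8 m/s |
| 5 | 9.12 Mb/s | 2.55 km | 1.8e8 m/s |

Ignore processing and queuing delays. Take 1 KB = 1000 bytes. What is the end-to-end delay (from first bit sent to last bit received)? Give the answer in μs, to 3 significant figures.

12000 μs

L = 29600 bits.
Transmission delays (L/R per hop): 519.298, 72.3716, 954.839, 1179.28, 3245.61 μs; sum = 5971.41 μs.
Propagation delays (d/s per hop): 5933.33, 55, 0.146667, 11.3, 14.1667 μs; sum = 6013.95 μs.
End-to-end = 12000 μs.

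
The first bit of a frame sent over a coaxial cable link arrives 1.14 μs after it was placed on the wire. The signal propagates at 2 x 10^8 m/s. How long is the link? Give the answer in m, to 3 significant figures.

d = s × t_prop = 200000000 × 1.14e-06 = 228 m.

228 m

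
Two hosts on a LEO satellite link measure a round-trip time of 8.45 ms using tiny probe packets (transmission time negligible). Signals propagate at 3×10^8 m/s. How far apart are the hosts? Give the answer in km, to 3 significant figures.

One-way propagation = RTT/2 = 4.225 ms.
d = s × t = 300000000 × 0.004225 = 1270 km.

1270 km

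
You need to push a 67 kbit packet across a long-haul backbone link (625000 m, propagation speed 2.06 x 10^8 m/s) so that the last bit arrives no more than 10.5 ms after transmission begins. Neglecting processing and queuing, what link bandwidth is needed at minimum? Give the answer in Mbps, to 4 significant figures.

Propagation delay = 625000 / 206000000 = 3.03398 ms.
Transmission budget = 10.5 − 3.03398 = 7.46602 ms.
R ≥ L / t_tx = 67000 bits / 0.00746602 s = 8.974 Mbps.

8.974 Mbps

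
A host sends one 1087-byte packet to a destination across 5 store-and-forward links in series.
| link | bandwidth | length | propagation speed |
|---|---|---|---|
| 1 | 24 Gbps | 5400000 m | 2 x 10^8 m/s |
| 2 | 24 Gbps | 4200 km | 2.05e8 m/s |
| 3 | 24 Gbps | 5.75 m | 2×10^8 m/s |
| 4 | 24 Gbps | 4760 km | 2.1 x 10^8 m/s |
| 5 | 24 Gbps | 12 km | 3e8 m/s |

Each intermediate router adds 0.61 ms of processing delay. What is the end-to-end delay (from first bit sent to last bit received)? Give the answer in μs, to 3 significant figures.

L = 1087 × 8 = 8696 bits.
Transmission delay per hop = L/R = 8696/24000000000 = 0.362333 μs; 5 hops → 1.81167 μs.
Propagation delays (d/s per hop): 27000, 20487.8, 0.02875, 22666.7, 40 μs; sum = 70194.5 μs.
Processing at 4 router(s): 4 × 0.61 ms = 2440 μs.
End-to-end = 72600 μs.

72600 μs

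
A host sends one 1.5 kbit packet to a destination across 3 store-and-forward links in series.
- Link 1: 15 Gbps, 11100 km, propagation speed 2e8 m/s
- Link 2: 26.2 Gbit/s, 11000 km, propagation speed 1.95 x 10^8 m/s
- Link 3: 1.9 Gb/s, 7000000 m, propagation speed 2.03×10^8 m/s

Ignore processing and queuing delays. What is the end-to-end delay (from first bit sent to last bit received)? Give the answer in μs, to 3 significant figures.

146000 μs

L = 1500 bits.
Transmission delays (L/R per hop): 0.1, 0.0572519, 0.789474 μs; sum = 0.946726 μs.
Propagation delays (d/s per hop): 55500, 56410.3, 34482.8 μs; sum = 146393 μs.
End-to-end = 146000 μs.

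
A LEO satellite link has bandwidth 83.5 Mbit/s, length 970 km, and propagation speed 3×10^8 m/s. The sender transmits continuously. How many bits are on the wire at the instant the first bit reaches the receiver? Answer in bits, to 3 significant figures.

Propagation delay = 970000 / 300000000 = 0.00323333 s.
BDP = R × t_prop = 83500000 × 0.00323333 = 269983 bits.

270000 bits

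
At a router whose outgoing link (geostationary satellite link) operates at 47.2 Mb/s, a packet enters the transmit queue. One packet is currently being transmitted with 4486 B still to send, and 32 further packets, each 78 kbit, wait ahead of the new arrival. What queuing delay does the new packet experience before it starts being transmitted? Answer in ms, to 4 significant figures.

Each queued packet: L/R = 78000/47200000 = 1.65254 ms.
32 queued → 52.8814 ms.
Plus remaining 35888 bits of current packet: 0.760339 ms.
Queuing delay = 53.64 ms.

53.64 ms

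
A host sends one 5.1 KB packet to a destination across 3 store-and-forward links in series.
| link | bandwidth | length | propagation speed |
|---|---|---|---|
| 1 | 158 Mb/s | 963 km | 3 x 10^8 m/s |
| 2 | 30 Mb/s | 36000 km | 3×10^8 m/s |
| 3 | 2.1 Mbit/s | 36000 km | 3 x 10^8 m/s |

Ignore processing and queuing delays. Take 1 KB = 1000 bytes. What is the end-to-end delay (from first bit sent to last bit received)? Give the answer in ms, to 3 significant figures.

264 ms

L = 40800 bits.
Transmission delays (L/R per hop): 0.258228, 1.36, 19.4286 ms; sum = 21.0468 ms.
Propagation delays (d/s per hop): 3.21, 120, 120 ms; sum = 243.21 ms.
End-to-end = 264 ms.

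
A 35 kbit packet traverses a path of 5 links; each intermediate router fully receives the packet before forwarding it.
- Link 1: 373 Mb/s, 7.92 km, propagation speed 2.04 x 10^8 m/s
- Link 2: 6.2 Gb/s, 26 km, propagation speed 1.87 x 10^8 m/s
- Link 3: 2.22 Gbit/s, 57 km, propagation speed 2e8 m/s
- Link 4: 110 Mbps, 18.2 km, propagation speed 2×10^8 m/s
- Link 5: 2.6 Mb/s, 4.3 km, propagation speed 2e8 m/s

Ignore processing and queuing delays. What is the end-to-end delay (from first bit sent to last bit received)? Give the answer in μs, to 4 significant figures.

14470 μs

L = 35000 bits.
Transmission delays (L/R per hop): 93.8338, 5.64516, 15.7658, 318.182, 13461.5 μs; sum = 13895 μs.
Propagation delays (d/s per hop): 38.8235, 139.037, 285, 91, 21.5 μs; sum = 575.361 μs.
End-to-end = 14470 μs.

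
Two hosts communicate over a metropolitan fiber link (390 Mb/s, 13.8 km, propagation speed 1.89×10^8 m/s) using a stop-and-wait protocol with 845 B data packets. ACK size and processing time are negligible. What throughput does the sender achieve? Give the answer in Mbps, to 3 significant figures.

t_tx = L/R = 6760/390000000 = 1.73333e-05 s.
t_prop = 13800/189000000 = 7.30159e-05 s; RTT = 0.000146032 s.
Cycle = t_tx + RTT = 0.000163365 s.
Throughput = L / cycle = 6760 / 0.000163365 = 41.4 Mbps.

41.4 Mbps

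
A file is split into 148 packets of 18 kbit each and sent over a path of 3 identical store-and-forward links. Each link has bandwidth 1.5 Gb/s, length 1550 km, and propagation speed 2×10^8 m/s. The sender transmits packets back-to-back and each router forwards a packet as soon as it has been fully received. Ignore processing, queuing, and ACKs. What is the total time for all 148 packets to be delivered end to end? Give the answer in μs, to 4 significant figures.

Per-hop transmission t_tx = L/R = 18000/1500000000 = 12 μs.
Per-hop propagation t_prop = 1550000/200000000 = 7750 μs.
Pipeline fill: first packet needs 3·t_tx to clear all hops; remaining 147 packets each add one t_tx.
Total = (3+148-1)·t_tx + 3·t_prop = 150·12 + 3·7750 = 25050 μs.

25050 μs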